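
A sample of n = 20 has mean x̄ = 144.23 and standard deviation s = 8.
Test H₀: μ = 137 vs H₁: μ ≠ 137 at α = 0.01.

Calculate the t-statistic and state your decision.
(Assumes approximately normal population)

Answer: t = 4.0416, reject H₀

Derivation:
df = n - 1 = 19
SE = s/√n = 8/√20 = 1.7889
t = (x̄ - μ₀)/SE = (144.23 - 137)/1.7889 = 4.0416
Critical value: t_{0.005,19} = ±2.861
p-value ≈ 0.0007
Decision: reject H₀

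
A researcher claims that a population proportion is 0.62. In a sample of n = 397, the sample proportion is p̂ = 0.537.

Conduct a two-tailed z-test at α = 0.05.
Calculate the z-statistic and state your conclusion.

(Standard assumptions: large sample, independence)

Answer: z = -3.4071, reject H₀

Derivation:
H₀: p = 0.62, H₁: p ≠ 0.62
Standard error: SE = √(p₀(1-p₀)/n) = √(0.62×0.38/397) = 0.024361
z-statistic: z = (p̂ - p₀)/SE = (0.537 - 0.62)/0.024361 = -3.4071
Critical value: z_0.025 = ±1.960
p-value = 0.0007
Decision: reject H₀ at α = 0.05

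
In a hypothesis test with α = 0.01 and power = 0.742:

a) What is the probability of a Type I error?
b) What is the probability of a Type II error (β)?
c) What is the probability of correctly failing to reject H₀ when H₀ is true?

Answer: a) 0.01, b) 0.258, c) 0.99

Derivation:
a) Type I error probability = α = 0.01
b) Power = P(reject H₀ | H₁ true) = 1 - β = 0.742, so Type II error probability = β = 1 - Power = 0.258
c) P(fail to reject H₀ | H₀ true) = 1 - α = 0.99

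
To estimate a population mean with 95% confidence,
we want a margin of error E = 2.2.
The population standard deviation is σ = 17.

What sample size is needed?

z_0.025 = 1.960
n = (z×σ/E)² = (1.960×17/2.2)²
n = 229.3848
Round up: n = 230

Answer: n = 230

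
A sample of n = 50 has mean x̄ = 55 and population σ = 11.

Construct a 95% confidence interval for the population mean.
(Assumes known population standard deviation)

Answer: (51.9510, 58.0490)

Derivation:
Confidence level: 95%, α = 0.05
z_0.025 = 1.960
SE = σ/√n = 11/√50 = 1.5556
Margin of error = 1.960 × 1.5556 = 3.0490
CI: x̄ ± margin = 55 ± 3.0490
CI: (51.9510, 58.0490)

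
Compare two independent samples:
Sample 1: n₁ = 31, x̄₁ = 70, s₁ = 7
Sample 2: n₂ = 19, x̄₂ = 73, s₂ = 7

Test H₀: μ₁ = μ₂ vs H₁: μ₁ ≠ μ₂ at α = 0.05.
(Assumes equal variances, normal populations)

Answer: t = -1.4709, fail to reject H₀

Derivation:
Pooled variance: s²_p = [30×7² + 18×7²]/(48) = 49.0000
s_p = 7.0000
SE = s_p×√(1/n₁ + 1/n₂) = 7.0000×√(1/31 + 1/19) = 2.0395
t = (x̄₁ - x̄₂)/SE = (70 - 73)/2.0395 = -1.4709
df = 48, t-critical = ±2.011
Decision: fail to reject H₀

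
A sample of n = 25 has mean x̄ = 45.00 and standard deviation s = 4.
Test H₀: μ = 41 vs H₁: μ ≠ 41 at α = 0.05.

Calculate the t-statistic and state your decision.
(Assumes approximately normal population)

df = n - 1 = 24
SE = s/√n = 4/√25 = 0.8000
t = (x̄ - μ₀)/SE = (45.00 - 41)/0.8000 = 5.0000
Critical value: t_{0.025,24} = ±2.064
p-value < 0.0001
Decision: reject H₀

Answer: t = 5.0000, reject H₀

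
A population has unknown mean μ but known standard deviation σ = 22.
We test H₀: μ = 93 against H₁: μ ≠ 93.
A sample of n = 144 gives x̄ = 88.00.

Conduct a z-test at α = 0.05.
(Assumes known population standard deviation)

Standard error: SE = σ/√n = 22/√144 = 1.8333
z-statistic: z = (x̄ - μ₀)/SE = (88.00 - 93)/1.8333 = -2.7273
Critical value: ±1.960
p-value = 0.0064
Decision: reject H₀

Answer: z = -2.7273, reject H₀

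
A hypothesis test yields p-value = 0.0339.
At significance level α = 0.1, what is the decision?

Compare p-value to α:
0.0339 < 0.1
Decision: reject H₀

Answer: reject H₀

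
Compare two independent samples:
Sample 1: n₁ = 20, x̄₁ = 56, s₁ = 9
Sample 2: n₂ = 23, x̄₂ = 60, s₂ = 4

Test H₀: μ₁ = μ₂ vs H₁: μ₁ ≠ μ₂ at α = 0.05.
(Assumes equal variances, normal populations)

Pooled variance: s²_p = [19×9² + 22×4²]/(41) = 46.1220
s_p = 6.7913
SE = s_p×√(1/n₁ + 1/n₂) = 6.7913×√(1/20 + 1/23) = 2.0764
t = (x̄₁ - x̄₂)/SE = (56 - 60)/2.0764 = -1.9264
df = 41, t-critical = ±2.020
Decision: fail to reject H₀

Answer: t = -1.9264, fail to reject H₀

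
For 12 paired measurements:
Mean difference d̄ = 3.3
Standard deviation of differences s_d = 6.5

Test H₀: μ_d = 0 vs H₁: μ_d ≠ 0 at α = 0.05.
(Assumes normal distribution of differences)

Answer: t = 1.7587, fail to reject H₀

Derivation:
df = n - 1 = 11
SE = s_d/√n = 6.5/√12 = 1.8764
t = d̄/SE = 3.3/1.8764 = 1.7587
Critical value: t_{0.025,11} = ±2.201
p-value ≈ 0.1064
Decision: fail to reject H₀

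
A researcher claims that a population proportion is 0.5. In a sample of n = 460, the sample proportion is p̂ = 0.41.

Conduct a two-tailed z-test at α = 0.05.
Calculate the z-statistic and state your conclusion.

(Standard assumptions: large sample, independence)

Answer: z = -3.8605, reject H₀

Derivation:
H₀: p = 0.5, H₁: p ≠ 0.5
Standard error: SE = √(p₀(1-p₀)/n) = √(0.5×0.5/460) = 0.023313
z-statistic: z = (p̂ - p₀)/SE = (0.41 - 0.5)/0.023313 = -3.8605
Critical value: z_0.025 = ±1.960
p-value = 0.0001
Decision: reject H₀ at α = 0.05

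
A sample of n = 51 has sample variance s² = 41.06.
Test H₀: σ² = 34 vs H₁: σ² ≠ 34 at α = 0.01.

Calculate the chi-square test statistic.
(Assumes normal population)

df = n - 1 = 50
χ² = (n-1)s²/σ₀² = 50×41.06/34 = 60.3824
Critical values: χ²_{0.995,50} = 27.991, χ²_{0.005,50} = 79.490
Rejection region: χ² < 27.991 or χ² > 79.490
Decision: fail to reject H₀

Answer: χ² = 60.3824, fail to reject H₀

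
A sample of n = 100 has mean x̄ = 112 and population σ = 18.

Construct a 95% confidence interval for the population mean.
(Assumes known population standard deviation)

Answer: (108.4720, 115.5280)

Derivation:
Confidence level: 95%, α = 0.05
z_0.025 = 1.960
SE = σ/√n = 18/√100 = 1.8000
Margin of error = 1.960 × 1.8000 = 3.5280
CI: x̄ ± margin = 112 ± 3.5280
CI: (108.4720, 115.5280)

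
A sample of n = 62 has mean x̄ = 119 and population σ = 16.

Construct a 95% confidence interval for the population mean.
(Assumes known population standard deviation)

Confidence level: 95%, α = 0.05
z_0.025 = 1.960
SE = σ/√n = 16/√62 = 2.0320
Margin of error = 1.960 × 2.0320 = 3.9827
CI: x̄ ± margin = 119 ± 3.9827
CI: (115.0173, 122.9827)

Answer: (115.0173, 122.9827)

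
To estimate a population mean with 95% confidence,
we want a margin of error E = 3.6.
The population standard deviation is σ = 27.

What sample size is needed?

Answer: n = 217

Derivation:
z_0.025 = 1.960
n = (z×σ/E)² = (1.960×27/3.6)²
n = 216.0900
Round up: n = 217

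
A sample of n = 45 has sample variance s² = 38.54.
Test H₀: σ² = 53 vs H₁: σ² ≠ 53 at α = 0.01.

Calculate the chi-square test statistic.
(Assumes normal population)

Answer: χ² = 31.9955, fail to reject H₀

Derivation:
df = n - 1 = 44
χ² = (n-1)s²/σ₀² = 44×38.54/53 = 31.9955
Critical values: χ²_{0.995,44} = 23.584, χ²_{0.005,44} = 71.893
Rejection region: χ² < 23.584 or χ² > 71.893
Decision: fail to reject H₀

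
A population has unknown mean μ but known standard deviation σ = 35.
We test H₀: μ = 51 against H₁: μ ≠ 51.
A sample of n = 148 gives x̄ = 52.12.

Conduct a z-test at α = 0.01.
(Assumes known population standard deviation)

Answer: z = 0.3893, fail to reject H₀

Derivation:
Standard error: SE = σ/√n = 35/√148 = 2.8770
z-statistic: z = (x̄ - μ₀)/SE = (52.12 - 51)/2.8770 = 0.3893
Critical value: ±2.576
p-value = 0.6971
Decision: fail to reject H₀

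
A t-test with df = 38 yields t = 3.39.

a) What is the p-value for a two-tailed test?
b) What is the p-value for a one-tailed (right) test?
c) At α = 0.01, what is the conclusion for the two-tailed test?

Answer: a) 0.0016, b) 0.0008, c) reject H₀

Derivation:
Using t-distribution with df = 38:
a) Two-tailed: p = 2×P(T > 3.39) = 0.0016
b) One-tailed: p = P(T > 3.39) = 0.0008
c) 0.0016 < 0.01, reject H₀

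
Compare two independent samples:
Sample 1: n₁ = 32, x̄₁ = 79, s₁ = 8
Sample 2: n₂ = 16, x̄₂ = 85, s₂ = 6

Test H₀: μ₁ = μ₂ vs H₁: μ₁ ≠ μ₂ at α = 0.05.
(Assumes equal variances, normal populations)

Pooled variance: s²_p = [31×8² + 15×6²]/(46) = 54.8696
s_p = 7.4074
SE = s_p×√(1/n₁ + 1/n₂) = 7.4074×√(1/32 + 1/16) = 2.2680
t = (x̄₁ - x̄₂)/SE = (79 - 85)/2.2680 = -2.6455
df = 46, t-critical = ±2.013
Decision: reject H₀

Answer: t = -2.6455, reject H₀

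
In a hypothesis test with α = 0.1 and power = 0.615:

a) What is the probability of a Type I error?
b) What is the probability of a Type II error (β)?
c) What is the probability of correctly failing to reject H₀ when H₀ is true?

a) Type I error probability = α = 0.1
b) Power = P(reject H₀ | H₁ true) = 1 - β = 0.615, so Type II error probability = β = 1 - Power = 0.385
c) P(fail to reject H₀ | H₀ true) = 1 - α = 0.9

Answer: a) 0.1, b) 0.385, c) 0.9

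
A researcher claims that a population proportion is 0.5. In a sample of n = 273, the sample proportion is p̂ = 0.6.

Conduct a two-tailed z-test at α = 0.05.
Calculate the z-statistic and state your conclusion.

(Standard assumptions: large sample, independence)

Answer: z = 3.3046, reject H₀

Derivation:
H₀: p = 0.5, H₁: p ≠ 0.5
Standard error: SE = √(p₀(1-p₀)/n) = √(0.5×0.5/273) = 0.030261
z-statistic: z = (p̂ - p₀)/SE = (0.6 - 0.5)/0.030261 = 3.3046
Critical value: z_0.025 = ±1.960
p-value = 0.0010
Decision: reject H₀ at α = 0.05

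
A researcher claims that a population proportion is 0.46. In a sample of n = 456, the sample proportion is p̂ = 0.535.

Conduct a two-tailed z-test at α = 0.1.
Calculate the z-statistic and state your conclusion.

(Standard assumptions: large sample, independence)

Answer: z = 3.2134, reject H₀

Derivation:
H₀: p = 0.46, H₁: p ≠ 0.46
Standard error: SE = √(p₀(1-p₀)/n) = √(0.46×0.54/456) = 0.023340
z-statistic: z = (p̂ - p₀)/SE = (0.535 - 0.46)/0.023340 = 3.2134
Critical value: z_0.05 = ±1.645
p-value = 0.0013
Decision: reject H₀ at α = 0.1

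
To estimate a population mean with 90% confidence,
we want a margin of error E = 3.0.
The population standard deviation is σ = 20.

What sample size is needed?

z_0.05 = 1.645
n = (z×σ/E)² = (1.645×20/3.0)²
n = 120.2678
Round up: n = 121

Answer: n = 121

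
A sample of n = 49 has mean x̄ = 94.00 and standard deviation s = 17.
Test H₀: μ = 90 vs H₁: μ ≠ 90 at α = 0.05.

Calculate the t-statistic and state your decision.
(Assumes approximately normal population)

Answer: t = 1.6470, fail to reject H₀

Derivation:
df = n - 1 = 48
SE = s/√n = 17/√49 = 2.4286
t = (x̄ - μ₀)/SE = (94.00 - 90)/2.4286 = 1.6470
Critical value: t_{0.025,48} = ±2.011
p-value ≈ 0.1061
Decision: fail to reject H₀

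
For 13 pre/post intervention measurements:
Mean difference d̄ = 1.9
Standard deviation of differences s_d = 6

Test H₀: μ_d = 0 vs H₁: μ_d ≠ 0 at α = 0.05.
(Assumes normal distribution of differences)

Answer: t = 1.1418, fail to reject H₀

Derivation:
df = n - 1 = 12
SE = s_d/√n = 6/√13 = 1.6641
t = d̄/SE = 1.9/1.6641 = 1.1418
Critical value: t_{0.025,12} = ±2.179
p-value ≈ 0.2758
Decision: fail to reject H₀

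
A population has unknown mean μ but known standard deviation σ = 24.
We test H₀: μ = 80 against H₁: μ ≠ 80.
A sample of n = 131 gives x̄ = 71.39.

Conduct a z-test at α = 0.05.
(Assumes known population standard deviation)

Standard error: SE = σ/√n = 24/√131 = 2.0969
z-statistic: z = (x̄ - μ₀)/SE = (71.39 - 80)/2.0969 = -4.1061
Critical value: ±1.960
p-value < 0.0001
Decision: reject H₀

Answer: z = -4.1061, reject H₀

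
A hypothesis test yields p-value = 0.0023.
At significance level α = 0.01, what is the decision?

Answer: reject H₀

Derivation:
Compare p-value to α:
0.0023 < 0.01
Decision: reject H₀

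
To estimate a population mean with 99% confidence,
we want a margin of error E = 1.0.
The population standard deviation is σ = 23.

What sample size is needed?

z_0.005 = 2.576
n = (z×σ/E)² = (2.576×23/1.0)²
n = 3510.3255
Round up: n = 3511

Answer: n = 3511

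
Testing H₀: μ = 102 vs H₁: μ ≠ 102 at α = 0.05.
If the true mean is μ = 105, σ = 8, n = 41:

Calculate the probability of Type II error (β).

SE = σ/√n = 8/√41 = 1.2494
Critical values: μ₀ ± z_0.025×SE = 102 ± 1.960×1.2494
Acceptance region: (99.5512, 104.4488)
Under H₁ (μ = 105): z_high = (104.4488 - 105)/1.2494 = -0.4412, z_low = (99.5512 - 105)/1.2494 = -4.3611
β = P(not reject | H₁) = Φ(-0.4412) - Φ(-4.3611) ≈ 0.3295

Answer: β ≈ 0.3295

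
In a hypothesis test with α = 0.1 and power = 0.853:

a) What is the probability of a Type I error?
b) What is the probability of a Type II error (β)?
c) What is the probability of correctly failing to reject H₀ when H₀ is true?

Answer: a) 0.1, b) 0.147, c) 0.9

Derivation:
a) Type I error probability = α = 0.1
b) Power = P(reject H₀ | H₁ true) = 1 - β = 0.853, so Type II error probability = β = 1 - Power = 0.147
c) P(fail to reject H₀ | H₀ true) = 1 - α = 0.9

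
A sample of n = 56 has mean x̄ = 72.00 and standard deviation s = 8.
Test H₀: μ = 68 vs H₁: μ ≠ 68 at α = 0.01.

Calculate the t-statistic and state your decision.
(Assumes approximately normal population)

df = n - 1 = 55
SE = s/√n = 8/√56 = 1.0690
t = (x̄ - μ₀)/SE = (72.00 - 68)/1.0690 = 3.7418
Critical value: t_{0.005,55} = ±2.668
p-value ≈ 0.0004
Decision: reject H₀

Answer: t = 3.7418, reject H₀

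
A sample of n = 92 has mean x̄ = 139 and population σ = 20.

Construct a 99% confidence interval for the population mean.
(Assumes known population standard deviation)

Answer: (133.6288, 144.3712)

Derivation:
Confidence level: 99%, α = 0.01
z_0.005 = 2.576
SE = σ/√n = 20/√92 = 2.0851
Margin of error = 2.576 × 2.0851 = 5.3712
CI: x̄ ± margin = 139 ± 5.3712
CI: (133.6288, 144.3712)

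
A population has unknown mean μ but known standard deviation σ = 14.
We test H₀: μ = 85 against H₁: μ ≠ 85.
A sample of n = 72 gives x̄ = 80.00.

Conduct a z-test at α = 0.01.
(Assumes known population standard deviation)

Standard error: SE = σ/√n = 14/√72 = 1.6499
z-statistic: z = (x̄ - μ₀)/SE = (80.00 - 85)/1.6499 = -3.0305
Critical value: ±2.576
p-value = 0.0024
Decision: reject H₀

Answer: z = -3.0305, reject H₀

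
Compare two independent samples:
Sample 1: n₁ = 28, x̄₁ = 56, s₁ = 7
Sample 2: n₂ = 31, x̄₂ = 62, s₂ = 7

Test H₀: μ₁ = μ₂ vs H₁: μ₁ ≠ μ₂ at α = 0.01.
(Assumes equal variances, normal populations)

Answer: t = -3.2877, reject H₀

Derivation:
Pooled variance: s²_p = [27×7² + 30×7²]/(57) = 49.0000
s_p = 7.0000
SE = s_p×√(1/n₁ + 1/n₂) = 7.0000×√(1/28 + 1/31) = 1.8250
t = (x̄₁ - x̄₂)/SE = (56 - 62)/1.8250 = -3.2877
df = 57, t-critical = ±2.665
Decision: reject H₀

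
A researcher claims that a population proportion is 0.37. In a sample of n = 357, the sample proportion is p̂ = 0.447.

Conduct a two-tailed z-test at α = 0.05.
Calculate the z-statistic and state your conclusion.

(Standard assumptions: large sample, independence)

Answer: z = 3.0133, reject H₀

Derivation:
H₀: p = 0.37, H₁: p ≠ 0.37
Standard error: SE = √(p₀(1-p₀)/n) = √(0.37×0.63/357) = 0.025553
z-statistic: z = (p̂ - p₀)/SE = (0.447 - 0.37)/0.025553 = 3.0133
Critical value: z_0.025 = ±1.960
p-value = 0.0026
Decision: reject H₀ at α = 0.05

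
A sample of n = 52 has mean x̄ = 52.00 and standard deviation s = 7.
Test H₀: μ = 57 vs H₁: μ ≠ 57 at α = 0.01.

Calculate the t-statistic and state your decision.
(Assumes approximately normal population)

Answer: t = -5.1509, reject H₀

Derivation:
df = n - 1 = 51
SE = s/√n = 7/√52 = 0.9707
t = (x̄ - μ₀)/SE = (52.00 - 57)/0.9707 = -5.1509
Critical value: t_{0.005,51} = ±2.676
p-value < 0.0001
Decision: reject H₀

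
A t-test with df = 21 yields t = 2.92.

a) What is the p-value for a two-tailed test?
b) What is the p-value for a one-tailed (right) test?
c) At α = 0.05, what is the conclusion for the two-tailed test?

Using t-distribution with df = 21:
a) Two-tailed: p = 2×P(T > 2.92) = 0.0082
b) One-tailed: p = P(T > 2.92) = 0.0041
c) 0.0082 < 0.05, reject H₀

Answer: a) 0.0082, b) 0.0041, c) reject H₀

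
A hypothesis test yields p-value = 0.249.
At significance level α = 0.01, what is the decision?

Compare p-value to α:
0.249 ≥ 0.01
Decision: fail to reject H₀

Answer: fail to reject H₀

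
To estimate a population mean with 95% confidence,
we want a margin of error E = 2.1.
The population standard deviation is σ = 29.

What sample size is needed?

Answer: n = 733

Derivation:
z_0.025 = 1.960
n = (z×σ/E)² = (1.960×29/2.1)²
n = 732.6044
Round up: n = 733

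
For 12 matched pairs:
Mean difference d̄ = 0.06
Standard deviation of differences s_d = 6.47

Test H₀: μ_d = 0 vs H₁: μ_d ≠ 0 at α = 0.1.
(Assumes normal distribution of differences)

df = n - 1 = 11
SE = s_d/√n = 6.47/√12 = 1.8677
t = d̄/SE = 0.06/1.8677 = 0.0321
Critical value: t_{0.05,11} = ±1.796
p-value ≈ 0.9750
Decision: fail to reject H₀

Answer: t = 0.0321, fail to reject H₀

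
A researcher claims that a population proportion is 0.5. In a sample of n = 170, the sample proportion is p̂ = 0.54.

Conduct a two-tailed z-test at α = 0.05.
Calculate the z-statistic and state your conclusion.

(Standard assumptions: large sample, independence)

Answer: z = 1.0431, fail to reject H₀

Derivation:
H₀: p = 0.5, H₁: p ≠ 0.5
Standard error: SE = √(p₀(1-p₀)/n) = √(0.5×0.5/170) = 0.038348
z-statistic: z = (p̂ - p₀)/SE = (0.54 - 0.5)/0.038348 = 1.0431
Critical value: z_0.025 = ±1.960
p-value = 0.2969
Decision: fail to reject H₀ at α = 0.05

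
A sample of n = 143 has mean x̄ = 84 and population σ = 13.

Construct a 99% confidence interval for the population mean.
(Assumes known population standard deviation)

Confidence level: 99%, α = 0.01
z_0.005 = 2.576
SE = σ/√n = 13/√143 = 1.0871
Margin of error = 2.576 × 1.0871 = 2.8004
CI: x̄ ± margin = 84 ± 2.8004
CI: (81.1996, 86.8004)

Answer: (81.1996, 86.8004)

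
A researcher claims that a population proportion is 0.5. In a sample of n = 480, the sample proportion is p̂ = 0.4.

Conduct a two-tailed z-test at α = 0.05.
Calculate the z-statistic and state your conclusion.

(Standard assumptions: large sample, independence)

Answer: z = -4.3817, reject H₀

Derivation:
H₀: p = 0.5, H₁: p ≠ 0.5
Standard error: SE = √(p₀(1-p₀)/n) = √(0.5×0.5/480) = 0.022822
z-statistic: z = (p̂ - p₀)/SE = (0.4 - 0.5)/0.022822 = -4.3817
Critical value: z_0.025 = ±1.960
p-value < 0.0001
Decision: reject H₀ at α = 0.05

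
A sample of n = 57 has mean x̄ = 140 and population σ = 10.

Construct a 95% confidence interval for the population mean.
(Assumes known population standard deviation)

Confidence level: 95%, α = 0.05
z_0.025 = 1.960
SE = σ/√n = 10/√57 = 1.3245
Margin of error = 1.960 × 1.3245 = 2.5960
CI: x̄ ± margin = 140 ± 2.5960
CI: (137.4040, 142.5960)

Answer: (137.4040, 142.5960)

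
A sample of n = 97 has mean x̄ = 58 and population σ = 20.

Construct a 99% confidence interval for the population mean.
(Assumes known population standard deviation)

Confidence level: 99%, α = 0.01
z_0.005 = 2.576
SE = σ/√n = 20/√97 = 2.0307
Margin of error = 2.576 × 2.0307 = 5.2311
CI: x̄ ± margin = 58 ± 5.2311
CI: (52.7689, 63.2311)

Answer: (52.7689, 63.2311)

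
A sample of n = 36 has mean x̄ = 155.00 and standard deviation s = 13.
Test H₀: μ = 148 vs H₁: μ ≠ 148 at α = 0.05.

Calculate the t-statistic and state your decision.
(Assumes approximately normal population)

Answer: t = 3.2307, reject H₀

Derivation:
df = n - 1 = 35
SE = s/√n = 13/√36 = 2.1667
t = (x̄ - μ₀)/SE = (155.00 - 148)/2.1667 = 3.2307
Critical value: t_{0.025,35} = ±2.030
p-value ≈ 0.0027
Decision: reject H₀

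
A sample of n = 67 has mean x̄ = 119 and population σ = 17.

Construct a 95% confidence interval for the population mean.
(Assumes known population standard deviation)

Confidence level: 95%, α = 0.05
z_0.025 = 1.960
SE = σ/√n = 17/√67 = 2.0769
Margin of error = 1.960 × 2.0769 = 4.0707
CI: x̄ ± margin = 119 ± 4.0707
CI: (114.9293, 123.0707)

Answer: (114.9293, 123.0707)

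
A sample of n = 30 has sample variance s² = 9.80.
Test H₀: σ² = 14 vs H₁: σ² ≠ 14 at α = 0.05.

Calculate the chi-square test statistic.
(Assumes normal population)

df = n - 1 = 29
χ² = (n-1)s²/σ₀² = 29×9.80/14 = 20.3000
Critical values: χ²_{0.975,29} = 16.047, χ²_{0.025,29} = 45.722
Rejection region: χ² < 16.047 or χ² > 45.722
Decision: fail to reject H₀

Answer: χ² = 20.3000, fail to reject H₀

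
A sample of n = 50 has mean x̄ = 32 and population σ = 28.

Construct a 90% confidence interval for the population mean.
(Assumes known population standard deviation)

Confidence level: 90%, α = 0.1
z_0.05 = 1.645
SE = σ/√n = 28/√50 = 3.9598
Margin of error = 1.645 × 3.9598 = 6.5139
CI: x̄ ± margin = 32 ± 6.5139
CI: (25.4861, 38.5139)

Answer: (25.4861, 38.5139)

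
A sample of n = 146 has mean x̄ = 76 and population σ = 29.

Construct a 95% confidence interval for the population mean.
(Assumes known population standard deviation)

Confidence level: 95%, α = 0.05
z_0.025 = 1.960
SE = σ/√n = 29/√146 = 2.4001
Margin of error = 1.960 × 2.4001 = 4.7042
CI: x̄ ± margin = 76 ± 4.7042
CI: (71.2958, 80.7042)

Answer: (71.2958, 80.7042)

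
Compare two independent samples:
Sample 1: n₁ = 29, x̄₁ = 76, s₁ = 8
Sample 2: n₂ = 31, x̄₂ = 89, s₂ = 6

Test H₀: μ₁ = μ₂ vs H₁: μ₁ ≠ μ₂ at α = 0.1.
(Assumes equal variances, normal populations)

Answer: t = -7.1511, reject H₀

Derivation:
Pooled variance: s²_p = [28×8² + 30×6²]/(58) = 49.5172
s_p = 7.0368
SE = s_p×√(1/n₁ + 1/n₂) = 7.0368×√(1/29 + 1/31) = 1.8179
t = (x̄₁ - x̄₂)/SE = (76 - 89)/1.8179 = -7.1511
df = 58, t-critical = ±1.672
Decision: reject H₀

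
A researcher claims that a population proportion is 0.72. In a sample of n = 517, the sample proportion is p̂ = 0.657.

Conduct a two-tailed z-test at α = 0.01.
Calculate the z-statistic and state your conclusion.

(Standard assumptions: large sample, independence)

H₀: p = 0.72, H₁: p ≠ 0.72
Standard error: SE = √(p₀(1-p₀)/n) = √(0.72×0.28/517) = 0.019747
z-statistic: z = (p̂ - p₀)/SE = (0.657 - 0.72)/0.019747 = -3.1904
Critical value: z_0.005 = ±2.576
p-value = 0.0014
Decision: reject H₀ at α = 0.01

Answer: z = -3.1904, reject H₀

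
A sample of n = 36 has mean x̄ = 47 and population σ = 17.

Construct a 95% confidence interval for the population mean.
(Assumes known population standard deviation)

Answer: (41.4467, 52.5533)

Derivation:
Confidence level: 95%, α = 0.05
z_0.025 = 1.960
SE = σ/√n = 17/√36 = 2.8333
Margin of error = 1.960 × 2.8333 = 5.5533
CI: x̄ ± margin = 47 ± 5.5533
CI: (41.4467, 52.5533)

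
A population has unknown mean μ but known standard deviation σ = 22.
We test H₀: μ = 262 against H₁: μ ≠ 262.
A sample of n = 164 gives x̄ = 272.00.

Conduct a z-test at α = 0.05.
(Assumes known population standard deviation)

Standard error: SE = σ/√n = 22/√164 = 1.7179
z-statistic: z = (x̄ - μ₀)/SE = (272.00 - 262)/1.7179 = 5.8211
Critical value: ±1.960
p-value < 0.0001
Decision: reject H₀

Answer: z = 5.8211, reject H₀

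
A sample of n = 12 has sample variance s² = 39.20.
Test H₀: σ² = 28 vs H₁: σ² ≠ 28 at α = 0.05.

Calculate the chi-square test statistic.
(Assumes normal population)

Answer: χ² = 15.4000, fail to reject H₀

Derivation:
df = n - 1 = 11
χ² = (n-1)s²/σ₀² = 11×39.20/28 = 15.4000
Critical values: χ²_{0.975,11} = 3.816, χ²_{0.025,11} = 21.920
Rejection region: χ² < 3.816 or χ² > 21.920
Decision: fail to reject H₀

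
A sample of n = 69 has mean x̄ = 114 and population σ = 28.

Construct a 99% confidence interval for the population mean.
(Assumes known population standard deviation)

Confidence level: 99%, α = 0.01
z_0.005 = 2.576
SE = σ/√n = 28/√69 = 3.3708
Margin of error = 2.576 × 3.3708 = 8.6832
CI: x̄ ± margin = 114 ± 8.6832
CI: (105.3168, 122.6832)

Answer: (105.3168, 122.6832)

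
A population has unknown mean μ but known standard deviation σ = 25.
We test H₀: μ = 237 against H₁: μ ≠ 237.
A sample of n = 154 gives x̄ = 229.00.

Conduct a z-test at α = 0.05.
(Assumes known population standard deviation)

Standard error: SE = σ/√n = 25/√154 = 2.0146
z-statistic: z = (x̄ - μ₀)/SE = (229.00 - 237)/2.0146 = -3.9710
Critical value: ±1.960
p-value = 0.0001
Decision: reject H₀

Answer: z = -3.9710, reject H₀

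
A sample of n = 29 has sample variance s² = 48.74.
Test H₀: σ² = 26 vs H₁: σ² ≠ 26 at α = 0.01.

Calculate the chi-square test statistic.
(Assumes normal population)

df = n - 1 = 28
χ² = (n-1)s²/σ₀² = 28×48.74/26 = 52.4892
Critical values: χ²_{0.995,28} = 12.461, χ²_{0.005,28} = 50.993
Rejection region: χ² < 12.461 or χ² > 50.993
Decision: reject H₀

Answer: χ² = 52.4892, reject H₀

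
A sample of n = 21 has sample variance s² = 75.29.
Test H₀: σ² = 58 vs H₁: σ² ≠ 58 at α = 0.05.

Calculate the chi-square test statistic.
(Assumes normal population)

df = n - 1 = 20
χ² = (n-1)s²/σ₀² = 20×75.29/58 = 25.9621
Critical values: χ²_{0.975,20} = 9.591, χ²_{0.025,20} = 34.170
Rejection region: χ² < 9.591 or χ² > 34.170
Decision: fail to reject H₀

Answer: χ² = 25.9621, fail to reject H₀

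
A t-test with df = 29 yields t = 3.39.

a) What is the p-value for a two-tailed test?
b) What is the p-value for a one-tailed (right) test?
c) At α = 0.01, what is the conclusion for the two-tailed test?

Using t-distribution with df = 29:
a) Two-tailed: p = 2×P(T > 3.39) = 0.0020
b) One-tailed: p = P(T > 3.39) = 0.0010
c) 0.0020 < 0.01, reject H₀

Answer: a) 0.0020, b) 0.0010, c) reject H₀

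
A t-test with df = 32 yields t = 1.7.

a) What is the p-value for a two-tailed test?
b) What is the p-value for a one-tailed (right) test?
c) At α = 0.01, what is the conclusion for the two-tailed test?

Using t-distribution with df = 32:
a) Two-tailed: p = 2×P(T > 1.7) = 0.0988
b) One-tailed: p = P(T > 1.7) = 0.0494
c) 0.0988 ≥ 0.01, fail to reject H₀

Answer: a) 0.0988, b) 0.0494, c) fail to reject H₀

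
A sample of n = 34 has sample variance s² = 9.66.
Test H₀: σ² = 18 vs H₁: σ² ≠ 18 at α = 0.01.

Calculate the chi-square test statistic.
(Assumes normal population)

df = n - 1 = 33
χ² = (n-1)s²/σ₀² = 33×9.66/18 = 17.7100
Critical values: χ²_{0.995,33} = 15.815, χ²_{0.005,33} = 57.648
Rejection region: χ² < 15.815 or χ² > 57.648
Decision: fail to reject H₀

Answer: χ² = 17.7100, fail to reject H₀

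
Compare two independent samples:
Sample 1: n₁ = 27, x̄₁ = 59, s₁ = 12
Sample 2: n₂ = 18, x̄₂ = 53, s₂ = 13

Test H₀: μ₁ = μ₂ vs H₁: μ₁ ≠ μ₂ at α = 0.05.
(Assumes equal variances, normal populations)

Pooled variance: s²_p = [26×12² + 17×13²]/(43) = 153.8837
s_p = 12.4050
SE = s_p×√(1/n₁ + 1/n₂) = 12.4050×√(1/27 + 1/18) = 3.7747
t = (x̄₁ - x̄₂)/SE = (59 - 53)/3.7747 = 1.5895
df = 43, t-critical = ±2.017
Decision: fail to reject H₀

Answer: t = 1.5895, fail to reject H₀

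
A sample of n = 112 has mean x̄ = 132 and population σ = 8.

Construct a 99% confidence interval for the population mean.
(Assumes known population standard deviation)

Answer: (130.0528, 133.9472)

Derivation:
Confidence level: 99%, α = 0.01
z_0.005 = 2.576
SE = σ/√n = 8/√112 = 0.7559
Margin of error = 2.576 × 0.7559 = 1.9472
CI: x̄ ± margin = 132 ± 1.9472
CI: (130.0528, 133.9472)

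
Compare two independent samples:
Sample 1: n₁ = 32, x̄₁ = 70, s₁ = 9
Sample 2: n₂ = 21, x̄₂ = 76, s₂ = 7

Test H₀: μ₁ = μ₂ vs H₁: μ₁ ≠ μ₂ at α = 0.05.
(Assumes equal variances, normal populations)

Pooled variance: s²_p = [31×9² + 20×7²]/(51) = 68.4510
s_p = 8.2735
SE = s_p×√(1/n₁ + 1/n₂) = 8.2735×√(1/32 + 1/21) = 2.3235
t = (x̄₁ - x̄₂)/SE = (70 - 76)/2.3235 = -2.5823
df = 51, t-critical = ±2.008
Decision: reject H₀

Answer: t = -2.5823, reject H₀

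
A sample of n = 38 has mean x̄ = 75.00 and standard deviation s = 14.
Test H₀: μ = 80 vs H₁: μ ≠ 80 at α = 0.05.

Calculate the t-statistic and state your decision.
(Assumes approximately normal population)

Answer: t = -2.2016, reject H₀

Derivation:
df = n - 1 = 37
SE = s/√n = 14/√38 = 2.2711
t = (x̄ - μ₀)/SE = (75.00 - 80)/2.2711 = -2.2016
Critical value: t_{0.025,37} = ±2.026
p-value ≈ 0.0340
Decision: reject H₀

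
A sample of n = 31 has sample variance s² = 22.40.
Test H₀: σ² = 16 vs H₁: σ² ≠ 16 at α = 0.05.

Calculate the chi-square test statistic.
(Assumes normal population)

df = n - 1 = 30
χ² = (n-1)s²/σ₀² = 30×22.40/16 = 42.0000
Critical values: χ²_{0.975,30} = 16.791, χ²_{0.025,30} = 46.979
Rejection region: χ² < 16.791 or χ² > 46.979
Decision: fail to reject H₀

Answer: χ² = 42.0000, fail to reject H₀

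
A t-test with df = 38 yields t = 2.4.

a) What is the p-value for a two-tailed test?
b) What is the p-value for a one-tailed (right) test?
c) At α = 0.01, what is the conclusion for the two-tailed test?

Using t-distribution with df = 38:
a) Two-tailed: p = 2×P(T > 2.4) = 0.0214
b) One-tailed: p = P(T > 2.4) = 0.0107
c) 0.0214 ≥ 0.01, fail to reject H₀

Answer: a) 0.0214, b) 0.0107, c) fail to reject H₀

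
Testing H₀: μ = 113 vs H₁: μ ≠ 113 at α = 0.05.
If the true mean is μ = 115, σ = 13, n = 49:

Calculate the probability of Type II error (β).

SE = σ/√n = 13/√49 = 1.8571
Critical values: μ₀ ± z_0.025×SE = 113 ± 1.960×1.8571
Acceptance region: (109.3601, 116.6399)
Under H₁ (μ = 115): z_high = (116.6399 - 115)/1.8571 = 0.8830, z_low = (109.3601 - 115)/1.8571 = -3.0369
β = P(not reject | H₁) = Φ(0.8830) - Φ(-3.0369) ≈ 0.8102

Answer: β ≈ 0.8102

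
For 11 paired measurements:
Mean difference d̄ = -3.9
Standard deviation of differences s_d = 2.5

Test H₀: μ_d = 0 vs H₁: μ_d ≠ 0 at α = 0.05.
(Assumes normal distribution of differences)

df = n - 1 = 10
SE = s_d/√n = 2.5/√11 = 0.7538
t = d̄/SE = -3.9/0.7538 = -5.1738
Critical value: t_{0.025,10} = ±2.228
p-value ≈ 0.0004
Decision: reject H₀

Answer: t = -5.1738, reject H₀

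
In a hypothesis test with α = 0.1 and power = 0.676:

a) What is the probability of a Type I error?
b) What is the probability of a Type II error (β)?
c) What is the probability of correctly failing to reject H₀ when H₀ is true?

a) Type I error probability = α = 0.1
b) Power = P(reject H₀ | H₁ true) = 1 - β = 0.676, so Type II error probability = β = 1 - Power = 0.324
c) P(fail to reject H₀ | H₀ true) = 1 - α = 0.9

Answer: a) 0.1, b) 0.324, c) 0.9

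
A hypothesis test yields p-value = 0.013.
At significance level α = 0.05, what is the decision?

Compare p-value to α:
0.013 < 0.05
Decision: reject H₀

Answer: reject H₀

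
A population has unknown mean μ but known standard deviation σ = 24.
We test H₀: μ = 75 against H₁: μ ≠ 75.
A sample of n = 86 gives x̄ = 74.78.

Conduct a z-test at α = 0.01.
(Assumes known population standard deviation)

Standard error: SE = σ/√n = 24/√86 = 2.5880
z-statistic: z = (x̄ - μ₀)/SE = (74.78 - 75)/2.5880 = -0.0850
Critical value: ±2.576
p-value = 0.9323
Decision: fail to reject H₀

Answer: z = -0.0850, fail to reject H₀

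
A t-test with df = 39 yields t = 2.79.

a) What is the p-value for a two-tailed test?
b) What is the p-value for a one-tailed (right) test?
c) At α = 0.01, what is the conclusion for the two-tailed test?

Answer: a) 0.0081, b) 0.0041, c) reject H₀

Derivation:
Using t-distribution with df = 39:
a) Two-tailed: p = 2×P(T > 2.79) = 0.0081
b) One-tailed: p = P(T > 2.79) = 0.0041
c) 0.0081 < 0.01, reject H₀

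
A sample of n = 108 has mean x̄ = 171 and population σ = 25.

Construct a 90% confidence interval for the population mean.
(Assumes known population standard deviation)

Confidence level: 90%, α = 0.1
z_0.05 = 1.645
SE = σ/√n = 25/√108 = 2.4056
Margin of error = 1.645 × 2.4056 = 3.9572
CI: x̄ ± margin = 171 ± 3.9572
CI: (167.0428, 174.9572)

Answer: (167.0428, 174.9572)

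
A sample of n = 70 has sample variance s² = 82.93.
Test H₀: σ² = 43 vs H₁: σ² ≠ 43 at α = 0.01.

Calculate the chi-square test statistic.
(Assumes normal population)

df = n - 1 = 69
χ² = (n-1)s²/σ₀² = 69×82.93/43 = 133.0737
Critical values: χ²_{0.995,69} = 42.494, χ²_{0.005,69} = 102.996
Rejection region: χ² < 42.494 or χ² > 102.996
Decision: reject H₀

Answer: χ² = 133.0737, reject H₀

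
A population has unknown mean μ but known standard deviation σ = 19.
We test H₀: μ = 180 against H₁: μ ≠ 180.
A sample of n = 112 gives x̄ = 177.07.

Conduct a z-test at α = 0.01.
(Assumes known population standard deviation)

Answer: z = -1.6320, fail to reject H₀

Derivation:
Standard error: SE = σ/√n = 19/√112 = 1.7953
z-statistic: z = (x̄ - μ₀)/SE = (177.07 - 180)/1.7953 = -1.6320
Critical value: ±2.576
p-value = 0.1027
Decision: fail to reject H₀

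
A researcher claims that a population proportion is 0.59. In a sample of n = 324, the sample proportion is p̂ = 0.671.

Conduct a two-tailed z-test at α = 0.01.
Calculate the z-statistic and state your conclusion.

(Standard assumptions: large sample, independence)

Answer: z = 2.9644, reject H₀

Derivation:
H₀: p = 0.59, H₁: p ≠ 0.59
Standard error: SE = √(p₀(1-p₀)/n) = √(0.59×0.41/324) = 0.027324
z-statistic: z = (p̂ - p₀)/SE = (0.671 - 0.59)/0.027324 = 2.9644
Critical value: z_0.005 = ±2.576
p-value = 0.0030
Decision: reject H₀ at α = 0.01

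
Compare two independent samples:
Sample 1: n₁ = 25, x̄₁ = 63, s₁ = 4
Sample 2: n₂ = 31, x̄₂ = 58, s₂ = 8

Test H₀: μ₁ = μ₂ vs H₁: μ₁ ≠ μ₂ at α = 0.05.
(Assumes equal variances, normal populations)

Answer: t = 2.8475, reject H₀

Derivation:
Pooled variance: s²_p = [24×4² + 30×8²]/(54) = 42.6667
s_p = 6.5320
SE = s_p×√(1/n₁ + 1/n₂) = 6.5320×√(1/25 + 1/31) = 1.7559
t = (x̄₁ - x̄₂)/SE = (63 - 58)/1.7559 = 2.8475
df = 54, t-critical = ±2.005
Decision: reject H₀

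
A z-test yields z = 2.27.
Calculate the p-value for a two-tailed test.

For z = 2.27:
p = 2×P(Z > |2.27|) = 2×(1 - Φ(2.27)) = 0.0232

Answer: p-value ≈ 0.0232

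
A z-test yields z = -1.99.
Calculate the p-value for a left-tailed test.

Answer: p-value ≈ 0.0233

Derivation:
For z = -1.99:
p = P(Z < -1.99) = Φ(-1.99) = 0.0233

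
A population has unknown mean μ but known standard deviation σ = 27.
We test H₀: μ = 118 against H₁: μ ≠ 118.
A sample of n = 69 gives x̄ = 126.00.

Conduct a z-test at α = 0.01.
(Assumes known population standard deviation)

Standard error: SE = σ/√n = 27/√69 = 3.2504
z-statistic: z = (x̄ - μ₀)/SE = (126.00 - 118)/3.2504 = 2.4612
Critical value: ±2.576
p-value = 0.0138
Decision: fail to reject H₀

Answer: z = 2.4612, fail to reject H₀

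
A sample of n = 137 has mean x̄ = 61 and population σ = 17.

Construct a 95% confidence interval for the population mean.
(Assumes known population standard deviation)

Confidence level: 95%, α = 0.05
z_0.025 = 1.960
SE = σ/√n = 17/√137 = 1.4524
Margin of error = 1.960 × 1.4524 = 2.8467
CI: x̄ ± margin = 61 ± 2.8467
CI: (58.1533, 63.8467)

Answer: (58.1533, 63.8467)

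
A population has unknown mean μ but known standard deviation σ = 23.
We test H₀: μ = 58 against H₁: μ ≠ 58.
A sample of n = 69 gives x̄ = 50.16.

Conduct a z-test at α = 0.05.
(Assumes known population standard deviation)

Answer: z = -2.8314, reject H₀

Derivation:
Standard error: SE = σ/√n = 23/√69 = 2.7689
z-statistic: z = (x̄ - μ₀)/SE = (50.16 - 58)/2.7689 = -2.8314
Critical value: ±1.960
p-value = 0.0046
Decision: reject H₀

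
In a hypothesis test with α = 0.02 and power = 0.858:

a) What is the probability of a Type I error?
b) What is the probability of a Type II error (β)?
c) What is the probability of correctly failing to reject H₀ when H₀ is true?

Answer: a) 0.02, b) 0.142, c) 0.98

Derivation:
a) Type I error probability = α = 0.02
b) Power = P(reject H₀ | H₁ true) = 1 - β = 0.858, so Type II error probability = β = 1 - Power = 0.142
c) P(fail to reject H₀ | H₀ true) = 1 - α = 0.98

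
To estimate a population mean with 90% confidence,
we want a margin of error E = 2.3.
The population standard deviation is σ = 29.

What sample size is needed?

Answer: n = 431

Derivation:
z_0.05 = 1.645
n = (z×σ/E)² = (1.645×29/2.3)²
n = 430.2017
Round up: n = 431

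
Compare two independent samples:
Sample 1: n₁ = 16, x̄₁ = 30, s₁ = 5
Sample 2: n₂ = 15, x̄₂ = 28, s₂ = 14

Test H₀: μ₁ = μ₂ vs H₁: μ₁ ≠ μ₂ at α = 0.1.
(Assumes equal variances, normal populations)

Answer: t = 0.5366, fail to reject H₀

Derivation:
Pooled variance: s²_p = [15×5² + 14×14²]/(29) = 107.5517
s_p = 10.3707
SE = s_p×√(1/n₁ + 1/n₂) = 10.3707×√(1/16 + 1/15) = 3.7272
t = (x̄₁ - x̄₂)/SE = (30 - 28)/3.7272 = 0.5366
df = 29, t-critical = ±1.699
Decision: fail to reject H₀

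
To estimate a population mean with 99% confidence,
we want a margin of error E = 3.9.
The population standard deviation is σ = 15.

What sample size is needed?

Answer: n = 99

Derivation:
z_0.005 = 2.576
n = (z×σ/E)² = (2.576×15/3.9)²
n = 98.1624
Round up: n = 99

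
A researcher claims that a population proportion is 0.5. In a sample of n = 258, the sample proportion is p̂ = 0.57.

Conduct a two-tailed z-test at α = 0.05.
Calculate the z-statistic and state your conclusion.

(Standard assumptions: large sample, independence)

Answer: z = 2.2487, reject H₀

Derivation:
H₀: p = 0.5, H₁: p ≠ 0.5
Standard error: SE = √(p₀(1-p₀)/n) = √(0.5×0.5/258) = 0.031129
z-statistic: z = (p̂ - p₀)/SE = (0.57 - 0.5)/0.031129 = 2.2487
Critical value: z_0.025 = ±1.960
p-value = 0.0245
Decision: reject H₀ at α = 0.05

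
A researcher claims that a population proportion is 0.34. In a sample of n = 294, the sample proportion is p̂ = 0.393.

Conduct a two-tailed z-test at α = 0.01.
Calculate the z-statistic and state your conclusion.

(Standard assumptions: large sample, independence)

Answer: z = 1.9184, fail to reject H₀

Derivation:
H₀: p = 0.34, H₁: p ≠ 0.34
Standard error: SE = √(p₀(1-p₀)/n) = √(0.34×0.66/294) = 0.027627
z-statistic: z = (p̂ - p₀)/SE = (0.393 - 0.34)/0.027627 = 1.9184
Critical value: z_0.005 = ±2.576
p-value = 0.0551
Decision: fail to reject H₀ at α = 0.01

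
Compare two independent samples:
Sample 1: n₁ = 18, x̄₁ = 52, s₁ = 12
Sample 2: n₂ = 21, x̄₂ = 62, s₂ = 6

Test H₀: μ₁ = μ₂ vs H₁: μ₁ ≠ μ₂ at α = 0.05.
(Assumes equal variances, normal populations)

Answer: t = -3.3645, reject H₀

Derivation:
Pooled variance: s²_p = [17×12² + 20×6²]/(37) = 85.6216
s_p = 9.2532
SE = s_p×√(1/n₁ + 1/n₂) = 9.2532×√(1/18 + 1/21) = 2.9722
t = (x̄₁ - x̄₂)/SE = (52 - 62)/2.9722 = -3.3645
df = 37, t-critical = ±2.026
Decision: reject H₀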